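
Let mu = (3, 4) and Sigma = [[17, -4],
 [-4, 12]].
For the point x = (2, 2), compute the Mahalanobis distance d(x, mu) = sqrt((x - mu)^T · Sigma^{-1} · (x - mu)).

Step 1 — centre the observation: (x - mu) = (-1, -2).

Step 2 — invert Sigma. det(Sigma) = 17·12 - (-4)² = 188.
  Sigma^{-1} = (1/det) · [[d, -b], [-b, a]] = [[0.0638, 0.0213],
 [0.0213, 0.0904]].

Step 3 — form the quadratic (x - mu)^T · Sigma^{-1} · (x - mu):
  Sigma^{-1} · (x - mu) = (-0.1064, -0.2021).
  (x - mu)^T · [Sigma^{-1} · (x - mu)] = (-1)·(-0.1064) + (-2)·(-0.2021) = 0.5106.

Step 4 — take square root: d = √(0.5106) ≈ 0.7146.

d(x, mu) = √(0.5106) ≈ 0.7146


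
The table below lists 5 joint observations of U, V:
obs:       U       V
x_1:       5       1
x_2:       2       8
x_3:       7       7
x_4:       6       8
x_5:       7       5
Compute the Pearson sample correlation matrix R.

Step 1 — column means:
  mean(U) = (5 + 2 + 7 + 6 + 7) / 5 = 27/5 = 5.4
  mean(V) = (1 + 8 + 7 + 8 + 5) / 5 = 29/5 = 5.8

Step 2 — sample variances and covariances s[i,j] = (1/(n-1)) · Σ_k (x_{k,i} - mean_i) · (x_{k,j} - mean_j), with n-1 = 4:
  s[U,U] = ((-0.4)·(-0.4) + (-3.4)·(-3.4) + (1.6)·(1.6) + (0.6)·(0.6) + (1.6)·(1.6)) / 4 = 17.2/4 = 4.3
  s[U,V] = ((-0.4)·(-4.8) + (-3.4)·(2.2) + (1.6)·(1.2) + (0.6)·(2.2) + (1.6)·(-0.8)) / 4 = -3.6/4 = -0.9
  s[V,V] = ((-4.8)·(-4.8) + (2.2)·(2.2) + (1.2)·(1.2) + (2.2)·(2.2) + (-0.8)·(-0.8)) / 4 = 34.8/4 = 8.7
  Sample standard deviations s_i = √(s[i,i]):
  s(U) = √(4.3) = 2.0736
  s(V) = √(8.7) = 2.9496

Step 3 — r_{ij} = s_{ij} / (s_i · s_j):
  r[U,U] = 1 (diagonal).
  r[U,V] = -0.9 / (2.0736 · 2.9496) = -0.9 / 6.1164 = -0.1471
  r[V,V] = 1 (diagonal).

R is symmetric with unit diagonal. Assembling:

R = [[1, -0.1471],
 [-0.1471, 1]]


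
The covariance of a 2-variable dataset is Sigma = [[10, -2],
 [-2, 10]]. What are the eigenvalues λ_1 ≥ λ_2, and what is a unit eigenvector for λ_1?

Step 1 — characteristic polynomial of 2×2 Sigma:
  det(Sigma - λI) = λ² - trace · λ + det = 0.
  trace = 10 + 10 = 20, det = 10·10 - (-2)² = 96.
Step 2 — discriminant:
  Δ = trace² - 4·det = 400 - 384 = 16.
Step 3 — eigenvalues:
  λ = (trace ± √Δ)/2 = (20 ± 4)/2,
  λ_1 = 12,  λ_2 = 8.

Step 4 — unit eigenvector for λ_1: solve (Sigma - λ_1 I)v = 0. First row:
  (10 - 12)·v_x + (-2)·v_y = 0, i.e. (-2)·v_x + (-2)·v_y = 0,
  so v ∝ (b, λ_1 - a) = (-2, 2); multiply by -1 so the first entry is positive: u = (2, -2).
  ||u|| = √((2)² + (-2)²) = √(8) ≈ 2.8284,
  v_1 = u/||u|| ≈ (0.7071, -0.7071) (||v_1|| = 1).

λ_1 = 12,  λ_2 = 8;  v_1 ≈ (0.7071, -0.7071)


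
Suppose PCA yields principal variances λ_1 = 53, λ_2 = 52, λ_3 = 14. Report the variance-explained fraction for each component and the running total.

Step 1 — total variance = trace(Sigma) = Σ λ_i = 53 + 52 + 14 = 119.

Step 2 — fraction explained by component i = λ_i / Σ λ:
  PC1: 53/119 = 0.4454
  PC2: 52/119 = 0.437
  PC3: 14/119 = 0.1176

Step 3 — cumulative fraction after k components = (λ_1 + ... + λ_k) / Σ λ:
  k = 1: 53/119 = 0.4454
  k = 2: (53 + 52)/119 = 105/119 = 0.8824
  k = 3: (53 + 52 + 14)/119 = 119/119 = 1

Summary (fraction, with percent):

explained: PC1 0.4454 (44.54%), PC2 0.437 (43.7%), PC3 0.1176 (11.76%);  cumulative: 0.4454, 0.8824, 1


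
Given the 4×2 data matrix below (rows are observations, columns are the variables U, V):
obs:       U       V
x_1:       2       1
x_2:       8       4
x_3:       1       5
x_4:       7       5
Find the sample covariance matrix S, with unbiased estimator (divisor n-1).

Step 1 — column means:
  mean(U) = (2 + 8 + 1 + 7) / 4 = 18/4 = 4.5
  mean(V) = (1 + 4 + 5 + 5) / 4 = 15/4 = 3.75

Step 2 — sample covariance S[i,j] = (1/(n-1)) · Σ_k (x_{k,i} - mean_i) · (x_{k,j} - mean_j), with n-1 = 3.
  S[U,U] = ((-2.5)·(-2.5) + (3.5)·(3.5) + (-3.5)·(-3.5) + (2.5)·(2.5)) / 3 = 37/3 = 12.3333
  S[U,V] = ((-2.5)·(-2.75) + (3.5)·(0.25) + (-3.5)·(1.25) + (2.5)·(1.25)) / 3 = 6.5/3 = 2.1667
  S[V,V] = ((-2.75)·(-2.75) + (0.25)·(0.25) + (1.25)·(1.25) + (1.25)·(1.25)) / 3 = 10.75/3 = 3.5833

S is symmetric (S[j,i] = S[i,j]). Assembling:

S = [[12.3333, 2.1667],
 [2.1667, 3.5833]]


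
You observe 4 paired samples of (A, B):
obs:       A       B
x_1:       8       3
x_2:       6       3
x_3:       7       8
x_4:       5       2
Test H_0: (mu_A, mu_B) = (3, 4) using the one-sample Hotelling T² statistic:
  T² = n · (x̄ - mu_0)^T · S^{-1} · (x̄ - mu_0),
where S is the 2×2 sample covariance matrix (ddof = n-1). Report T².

Step 1 — sample mean vector:
  mean(A) = (8 + 6 + 7 + 5) / 4 = 26/4 = 6.5
  mean(B) = (3 + 3 + 8 + 2) / 4 = 16/4 = 4
  x̄ = (6.5, 4),  deviation x̄ - mu_0 = (6.5, 4) - (3, 4) = (3.5, 0).

Step 2 — sample covariance matrix, S[i,j] = (1/(n-1)) · Σ_k (x_{k,i} - mean_i) · (x_{k,j} - mean_j), divisor n-1 = 3:
  S[A,A] = ((1.5)·(1.5) + (-0.5)·(-0.5) + (0.5)·(0.5) + (-1.5)·(-1.5)) / 3 = 5/3 = 1.6667
  S[A,B] = ((1.5)·(-1) + (-0.5)·(-1) + (0.5)·(4) + (-1.5)·(-2)) / 3 = 4/3 = 1.3333
  S[B,B] = ((-1)·(-1) + (-1)·(-1) + (4)·(4) + (-2)·(-2)) / 3 = 22/3 = 7.3333
  S = [[1.6667, 1.3333],
 [1.3333, 7.3333]].

Step 3 — invert S. det(S) = 1.6667·7.3333 - (1.3333)² = 10.4444.
  S^{-1} = (1/det) · [[d, -b], [-b, a]] = [[0.7021, -0.1277],
 [-0.1277, 0.1596]].

Step 4 — quadratic form (x̄ - mu_0)^T · S^{-1} · (x̄ - mu_0):
  S^{-1} · (x̄ - mu_0) = (2.4574, -0.4468),
  (x̄ - mu_0)^T · [...] = (3.5)·(2.4574) + (0)·(-0.4468) = 8.6011.

Step 5 — scale by n: T² = 4 · 8.6011 = 34.4043.

T² ≈ 34.4043


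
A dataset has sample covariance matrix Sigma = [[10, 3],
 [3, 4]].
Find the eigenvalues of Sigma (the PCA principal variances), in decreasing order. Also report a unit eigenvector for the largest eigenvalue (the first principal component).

Step 1 — characteristic polynomial of 2×2 Sigma:
  det(Sigma - λI) = λ² - trace · λ + det = 0.
  trace = 10 + 4 = 14, det = 10·4 - (3)² = 31.
Step 2 — discriminant:
  Δ = trace² - 4·det = 196 - 124 = 72.
Step 3 — eigenvalues:
  λ = (trace ± √Δ)/2 = (14 ± 8.4853)/2,
  λ_1 = 11.2426,  λ_2 = 2.7574.

Step 4 — unit eigenvector for λ_1: solve (Sigma - λ_1 I)v = 0. First row:
  (10 - 11.2426)·v_x + (3)·v_y = 0, i.e. (-1.2426)·v_x + (3)·v_y = 0,
  so v ∝ (b, λ_1 - a) = (3, 1.2426) = u.
  ||u|| = √((3)² + (1.2426)²) = √(10.5442) ≈ 3.2472,
  v_1 = u/||u|| ≈ (0.9239, 0.3827) (||v_1|| = 1).

λ_1 = 11.2426,  λ_2 = 2.7574;  v_1 ≈ (0.9239, 0.3827)


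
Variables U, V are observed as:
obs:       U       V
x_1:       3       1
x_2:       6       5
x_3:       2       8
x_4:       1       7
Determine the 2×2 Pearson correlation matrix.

Step 1 — column means:
  mean(U) = (3 + 6 + 2 + 1) / 4 = 12/4 = 3
  mean(V) = (1 + 5 + 8 + 7) / 4 = 21/4 = 5.25

Step 2 — sample variances and covariances s[i,j] = (1/(n-1)) · Σ_k (x_{k,i} - mean_i) · (x_{k,j} - mean_j), with n-1 = 3:
  s[U,U] = ((0)·(0) + (3)·(3) + (-1)·(-1) + (-2)·(-2)) / 3 = 14/3 = 4.6667
  s[U,V] = ((0)·(-4.25) + (3)·(-0.25) + (-1)·(2.75) + (-2)·(1.75)) / 3 = -7/3 = -2.3333
  s[V,V] = ((-4.25)·(-4.25) + (-0.25)·(-0.25) + (2.75)·(2.75) + (1.75)·(1.75)) / 3 = 28.75/3 = 9.5833
  Sample standard deviations s_i = √(s[i,i]):
  s(U) = √(4.6667) = 2.1602
  s(V) = √(9.5833) = 3.0957

Step 3 — r_{ij} = s_{ij} / (s_i · s_j):
  r[U,U] = 1 (diagonal).
  r[U,V] = -2.3333 / (2.1602 · 3.0957) = -2.3333 / 6.6875 = -0.3489
  r[V,V] = 1 (diagonal).

R is symmetric with unit diagonal. Assembling:

R = [[1, -0.3489],
 [-0.3489, 1]]


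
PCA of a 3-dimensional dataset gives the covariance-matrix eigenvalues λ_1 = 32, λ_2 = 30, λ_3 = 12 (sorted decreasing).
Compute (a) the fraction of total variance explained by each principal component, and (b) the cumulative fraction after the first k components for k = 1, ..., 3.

Step 1 — total variance = trace(Sigma) = Σ λ_i = 32 + 30 + 12 = 74.

Step 2 — fraction explained by component i = λ_i / Σ λ:
  PC1: 32/74 = 0.4324
  PC2: 30/74 = 0.4054
  PC3: 12/74 = 0.1622

Step 3 — cumulative fraction after k components = (λ_1 + ... + λ_k) / Σ λ:
  k = 1: 32/74 = 0.4324
  k = 2: (32 + 30)/74 = 62/74 = 0.8378
  k = 3: (32 + 30 + 12)/74 = 74/74 = 1

Summary (fraction, with percent):

explained: PC1 0.4324 (43.24%), PC2 0.4054 (40.54%), PC3 0.1622 (16.22%);  cumulative: 0.4324, 0.8378, 1


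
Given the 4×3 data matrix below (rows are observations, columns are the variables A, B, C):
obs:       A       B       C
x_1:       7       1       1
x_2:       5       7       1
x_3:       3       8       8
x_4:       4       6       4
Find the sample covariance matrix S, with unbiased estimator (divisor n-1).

Step 1 — column means:
  mean(A) = (7 + 5 + 3 + 4) / 4 = 19/4 = 4.75
  mean(B) = (1 + 7 + 8 + 6) / 4 = 22/4 = 5.5
  mean(C) = (1 + 1 + 8 + 4) / 4 = 14/4 = 3.5

Step 2 — sample covariance S[i,j] = (1/(n-1)) · Σ_k (x_{k,i} - mean_i) · (x_{k,j} - mean_j), with n-1 = 3.
  S[A,A] = ((2.25)·(2.25) + (0.25)·(0.25) + (-1.75)·(-1.75) + (-0.75)·(-0.75)) / 3 = 8.75/3 = 2.9167
  S[A,B] = ((2.25)·(-4.5) + (0.25)·(1.5) + (-1.75)·(2.5) + (-0.75)·(0.5)) / 3 = -14.5/3 = -4.8333
  S[A,C] = ((2.25)·(-2.5) + (0.25)·(-2.5) + (-1.75)·(4.5) + (-0.75)·(0.5)) / 3 = -14.5/3 = -4.8333
  S[B,B] = ((-4.5)·(-4.5) + (1.5)·(1.5) + (2.5)·(2.5) + (0.5)·(0.5)) / 3 = 29/3 = 9.6667
  S[B,C] = ((-4.5)·(-2.5) + (1.5)·(-2.5) + (2.5)·(4.5) + (0.5)·(0.5)) / 3 = 19/3 = 6.3333
  S[C,C] = ((-2.5)·(-2.5) + (-2.5)·(-2.5) + (4.5)·(4.5) + (0.5)·(0.5)) / 3 = 33/3 = 11

S is symmetric (S[j,i] = S[i,j]). Assembling:

S = [[2.9167, -4.8333, -4.8333],
 [-4.8333, 9.6667, 6.3333],
 [-4.8333, 6.3333, 11]]


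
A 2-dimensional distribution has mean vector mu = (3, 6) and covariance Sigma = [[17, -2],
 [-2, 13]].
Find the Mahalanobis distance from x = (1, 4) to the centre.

Step 1 — centre the observation: (x - mu) = (-2, -2).

Step 2 — invert Sigma. det(Sigma) = 17·13 - (-2)² = 217.
  Sigma^{-1} = (1/det) · [[d, -b], [-b, a]] = [[0.0599, 0.0092],
 [0.0092, 0.0783]].

Step 3 — form the quadratic (x - mu)^T · Sigma^{-1} · (x - mu):
  Sigma^{-1} · (x - mu) = (-0.1382, -0.1751).
  (x - mu)^T · [Sigma^{-1} · (x - mu)] = (-2)·(-0.1382) + (-2)·(-0.1751) = 0.6267.

Step 4 — take square root: d = √(0.6267) ≈ 0.7917.

d(x, mu) = √(0.6267) ≈ 0.7917


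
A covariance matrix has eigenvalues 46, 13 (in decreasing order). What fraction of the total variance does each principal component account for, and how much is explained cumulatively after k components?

Step 1 — total variance = trace(Sigma) = Σ λ_i = 46 + 13 = 59.

Step 2 — fraction explained by component i = λ_i / Σ λ:
  PC1: 46/59 = 0.7797
  PC2: 13/59 = 0.2203

Step 3 — cumulative fraction after k components = (λ_1 + ... + λ_k) / Σ λ:
  k = 1: 46/59 = 0.7797
  k = 2: (46 + 13)/59 = 59/59 = 1

Summary (fraction, with percent):

explained: PC1 0.7797 (77.97%), PC2 0.2203 (22.03%);  cumulative: 0.7797, 1


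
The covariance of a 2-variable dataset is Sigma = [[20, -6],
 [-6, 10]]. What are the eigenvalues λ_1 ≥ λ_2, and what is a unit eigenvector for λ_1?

Step 1 — characteristic polynomial of 2×2 Sigma:
  det(Sigma - λI) = λ² - trace · λ + det = 0.
  trace = 20 + 10 = 30, det = 20·10 - (-6)² = 164.
Step 2 — discriminant:
  Δ = trace² - 4·det = 900 - 656 = 244.
Step 3 — eigenvalues:
  λ = (trace ± √Δ)/2 = (30 ± 15.6205)/2,
  λ_1 = 22.8102,  λ_2 = 7.1898.

Step 4 — unit eigenvector for λ_1: solve (Sigma - λ_1 I)v = 0. First row:
  (20 - 22.8102)·v_x + (-6)·v_y = 0, i.e. (-2.8102)·v_x + (-6)·v_y = 0,
  so v ∝ (b, λ_1 - a) = (-6, 2.8102); multiply by -1 so the first entry is positive: u = (6, -2.8102).
  ||u|| = √((6)² + (-2.8102)²) = √(43.8975) ≈ 6.6255,
  v_1 = u/||u|| ≈ (0.9056, -0.4242) (||v_1|| = 1).

λ_1 = 22.8102,  λ_2 = 7.1898;  v_1 ≈ (0.9056, -0.4242)


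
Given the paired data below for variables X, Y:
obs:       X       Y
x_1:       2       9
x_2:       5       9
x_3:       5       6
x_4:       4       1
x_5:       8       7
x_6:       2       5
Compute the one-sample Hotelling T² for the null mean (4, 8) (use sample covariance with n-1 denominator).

Step 1 — sample mean vector:
  mean(X) = (2 + 5 + 5 + 4 + 8 + 2) / 6 = 26/6 = 4.3333
  mean(Y) = (9 + 9 + 6 + 1 + 7 + 5) / 6 = 37/6 = 6.1667
  x̄ = (4.3333, 6.1667),  deviation x̄ - mu_0 = (4.3333, 6.1667) - (4, 8) = (0.3333, -1.8333).

Step 2 — sample covariance matrix, S[i,j] = (1/(n-1)) · Σ_k (x_{k,i} - mean_i) · (x_{k,j} - mean_j), divisor n-1 = 5:
  S[X,X] = ((-2.3333)·(-2.3333) + (0.6667)·(0.6667) + (0.6667)·(0.6667) + (-0.3333)·(-0.3333) + (3.6667)·(3.6667) + (-2.3333)·(-2.3333)) / 5 = 25.3333/5 = 5.0667
  S[X,Y] = ((-2.3333)·(2.8333) + (0.6667)·(2.8333) + (0.6667)·(-0.1667) + (-0.3333)·(-5.1667) + (3.6667)·(0.8333) + (-2.3333)·(-1.1667)) / 5 = 2.6667/5 = 0.5333
  S[Y,Y] = ((2.8333)·(2.8333) + (2.8333)·(2.8333) + (-0.1667)·(-0.1667) + (-5.1667)·(-5.1667) + (0.8333)·(0.8333) + (-1.1667)·(-1.1667)) / 5 = 44.8333/5 = 8.9667
  S = [[5.0667, 0.5333],
 [0.5333, 8.9667]].

Step 3 — invert S. det(S) = 5.0667·8.9667 - (0.5333)² = 45.1467.
  S^{-1} = (1/det) · [[d, -b], [-b, a]] = [[0.1986, -0.0118],
 [-0.0118, 0.1122]].

Step 4 — quadratic form (x̄ - mu_0)^T · S^{-1} · (x̄ - mu_0):
  S^{-1} · (x̄ - mu_0) = (0.0879, -0.2097),
  (x̄ - mu_0)^T · [...] = (0.3333)·(0.0879) + (-1.8333)·(-0.2097) = 0.4137.

Step 5 — scale by n: T² = 6 · 0.4137 = 2.4823.

T² ≈ 2.4823


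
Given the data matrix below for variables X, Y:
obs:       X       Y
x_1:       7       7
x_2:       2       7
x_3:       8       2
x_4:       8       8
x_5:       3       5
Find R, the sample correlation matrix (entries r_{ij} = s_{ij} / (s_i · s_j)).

Step 1 — column means:
  mean(X) = (7 + 2 + 8 + 8 + 3) / 5 = 28/5 = 5.6
  mean(Y) = (7 + 7 + 2 + 8 + 5) / 5 = 29/5 = 5.8

Step 2 — sample variances and covariances s[i,j] = (1/(n-1)) · Σ_k (x_{k,i} - mean_i) · (x_{k,j} - mean_j), with n-1 = 4:
  s[X,X] = ((1.4)·(1.4) + (-3.6)·(-3.6) + (2.4)·(2.4) + (2.4)·(2.4) + (-2.6)·(-2.6)) / 4 = 33.2/4 = 8.3
  s[X,Y] = ((1.4)·(1.2) + (-3.6)·(1.2) + (2.4)·(-3.8) + (2.4)·(2.2) + (-2.6)·(-0.8)) / 4 = -4.4/4 = -1.1
  s[Y,Y] = ((1.2)·(1.2) + (1.2)·(1.2) + (-3.8)·(-3.8) + (2.2)·(2.2) + (-0.8)·(-0.8)) / 4 = 22.8/4 = 5.7
  Sample standard deviations s_i = √(s[i,i]):
  s(X) = √(8.3) = 2.881
  s(Y) = √(5.7) = 2.3875

Step 3 — r_{ij} = s_{ij} / (s_i · s_j):
  r[X,X] = 1 (diagonal).
  r[X,Y] = -1.1 / (2.881 · 2.3875) = -1.1 / 6.8782 = -0.1599
  r[Y,Y] = 1 (diagonal).

R is symmetric with unit diagonal. Assembling:

R = [[1, -0.1599],
 [-0.1599, 1]]


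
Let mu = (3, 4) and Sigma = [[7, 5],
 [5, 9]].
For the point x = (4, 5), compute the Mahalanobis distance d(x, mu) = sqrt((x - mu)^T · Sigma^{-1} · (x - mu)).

Step 1 — centre the observation: (x - mu) = (1, 1).

Step 2 — invert Sigma. det(Sigma) = 7·9 - (5)² = 38.
  Sigma^{-1} = (1/det) · [[d, -b], [-b, a]] = [[0.2368, -0.1316],
 [-0.1316, 0.1842]].

Step 3 — form the quadratic (x - mu)^T · Sigma^{-1} · (x - mu):
  Sigma^{-1} · (x - mu) = (0.1053, 0.0526).
  (x - mu)^T · [Sigma^{-1} · (x - mu)] = (1)·(0.1053) + (1)·(0.0526) = 0.1579.

Step 4 — take square root: d = √(0.1579) ≈ 0.3974.

d(x, mu) = √(0.1579) ≈ 0.3974


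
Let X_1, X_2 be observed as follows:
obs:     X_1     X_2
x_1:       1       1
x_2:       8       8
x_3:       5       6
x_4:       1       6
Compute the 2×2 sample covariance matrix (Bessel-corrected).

Step 1 — column means:
  mean(X_1) = (1 + 8 + 5 + 1) / 4 = 15/4 = 3.75
  mean(X_2) = (1 + 8 + 6 + 6) / 4 = 21/4 = 5.25

Step 2 — sample covariance S[i,j] = (1/(n-1)) · Σ_k (x_{k,i} - mean_i) · (x_{k,j} - mean_j), with n-1 = 3.
  S[X_1,X_1] = ((-2.75)·(-2.75) + (4.25)·(4.25) + (1.25)·(1.25) + (-2.75)·(-2.75)) / 3 = 34.75/3 = 11.5833
  S[X_1,X_2] = ((-2.75)·(-4.25) + (4.25)·(2.75) + (1.25)·(0.75) + (-2.75)·(0.75)) / 3 = 22.25/3 = 7.4167
  S[X_2,X_2] = ((-4.25)·(-4.25) + (2.75)·(2.75) + (0.75)·(0.75) + (0.75)·(0.75)) / 3 = 26.75/3 = 8.9167

S is symmetric (S[j,i] = S[i,j]). Assembling:

S = [[11.5833, 7.4167],
 [7.4167, 8.9167]]


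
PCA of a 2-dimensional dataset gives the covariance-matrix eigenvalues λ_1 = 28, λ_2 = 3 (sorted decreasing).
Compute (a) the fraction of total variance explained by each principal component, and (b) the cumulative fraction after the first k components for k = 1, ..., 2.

Step 1 — total variance = trace(Sigma) = Σ λ_i = 28 + 3 = 31.

Step 2 — fraction explained by component i = λ_i / Σ λ:
  PC1: 28/31 = 0.9032
  PC2: 3/31 = 0.0968

Step 3 — cumulative fraction after k components = (λ_1 + ... + λ_k) / Σ λ:
  k = 1: 28/31 = 0.9032
  k = 2: (28 + 3)/31 = 31/31 = 1

Summary (fraction, with percent):

explained: PC1 0.9032 (90.32%), PC2 0.0968 (9.68%);  cumulative: 0.9032, 1


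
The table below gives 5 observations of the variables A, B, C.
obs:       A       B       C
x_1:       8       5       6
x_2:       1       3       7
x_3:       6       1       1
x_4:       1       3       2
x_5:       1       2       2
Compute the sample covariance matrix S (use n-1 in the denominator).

Step 1 — column means:
  mean(A) = (8 + 1 + 6 + 1 + 1) / 5 = 17/5 = 3.4
  mean(B) = (5 + 3 + 1 + 3 + 2) / 5 = 14/5 = 2.8
  mean(C) = (6 + 7 + 1 + 2 + 2) / 5 = 18/5 = 3.6

Step 2 — sample covariance S[i,j] = (1/(n-1)) · Σ_k (x_{k,i} - mean_i) · (x_{k,j} - mean_j), with n-1 = 4.
  S[A,A] = ((4.6)·(4.6) + (-2.4)·(-2.4) + (2.6)·(2.6) + (-2.4)·(-2.4) + (-2.4)·(-2.4)) / 4 = 45.2/4 = 11.3
  S[A,B] = ((4.6)·(2.2) + (-2.4)·(0.2) + (2.6)·(-1.8) + (-2.4)·(0.2) + (-2.4)·(-0.8)) / 4 = 6.4/4 = 1.6
  S[A,C] = ((4.6)·(2.4) + (-2.4)·(3.4) + (2.6)·(-2.6) + (-2.4)·(-1.6) + (-2.4)·(-1.6)) / 4 = 3.8/4 = 0.95
  S[B,B] = ((2.2)·(2.2) + (0.2)·(0.2) + (-1.8)·(-1.8) + (0.2)·(0.2) + (-0.8)·(-0.8)) / 4 = 8.8/4 = 2.2
  S[B,C] = ((2.2)·(2.4) + (0.2)·(3.4) + (-1.8)·(-2.6) + (0.2)·(-1.6) + (-0.8)·(-1.6)) / 4 = 11.6/4 = 2.9
  S[C,C] = ((2.4)·(2.4) + (3.4)·(3.4) + (-2.6)·(-2.6) + (-1.6)·(-1.6) + (-1.6)·(-1.6)) / 4 = 29.2/4 = 7.3

S is symmetric (S[j,i] = S[i,j]). Assembling:

S = [[11.3, 1.6, 0.95],
 [1.6, 2.2, 2.9],
 [0.95, 2.9, 7.3]]


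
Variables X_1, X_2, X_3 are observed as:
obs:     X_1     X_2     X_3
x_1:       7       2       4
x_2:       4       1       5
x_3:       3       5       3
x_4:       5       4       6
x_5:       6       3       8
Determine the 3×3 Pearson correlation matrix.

Step 1 — column means:
  mean(X_1) = (7 + 4 + 3 + 5 + 6) / 5 = 25/5 = 5
  mean(X_2) = (2 + 1 + 5 + 4 + 3) / 5 = 15/5 = 3
  mean(X_3) = (4 + 5 + 3 + 6 + 8) / 5 = 26/5 = 5.2

Step 2 — sample variances and covariances s[i,j] = (1/(n-1)) · Σ_k (x_{k,i} - mean_i) · (x_{k,j} - mean_j), with n-1 = 4:
  s[X_1,X_1] = ((2)·(2) + (-1)·(-1) + (-2)·(-2) + (0)·(0) + (1)·(1)) / 4 = 10/4 = 2.5
  s[X_1,X_2] = ((2)·(-1) + (-1)·(-2) + (-2)·(2) + (0)·(1) + (1)·(0)) / 4 = -4/4 = -1
  s[X_1,X_3] = ((2)·(-1.2) + (-1)·(-0.2) + (-2)·(-2.2) + (0)·(0.8) + (1)·(2.8)) / 4 = 5/4 = 1.25
  s[X_2,X_2] = ((-1)·(-1) + (-2)·(-2) + (2)·(2) + (1)·(1) + (0)·(0)) / 4 = 10/4 = 2.5
  s[X_2,X_3] = ((-1)·(-1.2) + (-2)·(-0.2) + (2)·(-2.2) + (1)·(0.8) + (0)·(2.8)) / 4 = -2/4 = -0.5
  s[X_3,X_3] = ((-1.2)·(-1.2) + (-0.2)·(-0.2) + (-2.2)·(-2.2) + (0.8)·(0.8) + (2.8)·(2.8)) / 4 = 14.8/4 = 3.7
  Sample standard deviations s_i = √(s[i,i]):
  s(X_1) = √(2.5) = 1.5811
  s(X_2) = √(2.5) = 1.5811
  s(X_3) = √(3.7) = 1.9235

Step 3 — r_{ij} = s_{ij} / (s_i · s_j):
  r[X_1,X_1] = 1 (diagonal).
  r[X_1,X_2] = -1 / (1.5811 · 1.5811) = -1 / 2.5 = -0.4
  r[X_1,X_3] = 1.25 / (1.5811 · 1.9235) = 1.25 / 3.0414 = 0.411
  r[X_2,X_2] = 1 (diagonal).
  r[X_2,X_3] = -0.5 / (1.5811 · 1.9235) = -0.5 / 3.0414 = -0.1644
  r[X_3,X_3] = 1 (diagonal).

R is symmetric with unit diagonal. Assembling:

R = [[1, -0.4, 0.411],
 [-0.4, 1, -0.1644],
 [0.411, -0.1644, 1]]


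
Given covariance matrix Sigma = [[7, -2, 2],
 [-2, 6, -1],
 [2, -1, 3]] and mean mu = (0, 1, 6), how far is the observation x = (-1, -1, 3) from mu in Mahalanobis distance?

Step 1 — centre the observation: (x - mu) = (-1, -2, -3).

Step 2 — invert Sigma (cofactor / det for 3×3, or solve directly):
  Sigma^{-1} = [[0.1868, 0.044, -0.1099],
 [0.044, 0.1868, 0.033],
 [-0.1099, 0.033, 0.4176]].

Step 3 — form the quadratic (x - mu)^T · Sigma^{-1} · (x - mu):
  Sigma^{-1} · (x - mu) = (0.0549, -0.5165, -1.2088).
  (x - mu)^T · [Sigma^{-1} · (x - mu)] = (-1)·(0.0549) + (-2)·(-0.5165) + (-3)·(-1.2088) = 4.6044.

Step 4 — take square root: d = √(4.6044) ≈ 2.1458.

d(x, mu) = √(4.6044) ≈ 2.1458


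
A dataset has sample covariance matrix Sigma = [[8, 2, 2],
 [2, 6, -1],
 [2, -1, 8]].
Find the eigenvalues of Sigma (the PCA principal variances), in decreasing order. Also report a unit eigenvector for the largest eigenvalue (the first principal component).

Step 1 — characteristic polynomial p(λ) = det(λI - Sigma) = λ³ - tr·λ² + c_1·λ - det, where tr = trace, c_1 = sum of the principal 2×2 minors, det = det(Sigma):
  tr = 8 + 6 + 8 = 22,
  c_1 = (8·6 - (2)²) + (8·8 - (2)²) + (6·8 - (-1)²) = 44 + 60 + 47 = 151,
  det = 8·(6·8 - (-1)²) - (2)·((2)·8 - (-1)·(2)) + (2)·((2)·(-1) - 6·(2)) = 8·(47) - (2)·(18) + (2)·(-14) = 312.
  So p(λ) = λ³ - 22λ² + 151λ - 312.
Step 2 — look for an integer root (rational root theorem: any rational root is an integer divisor of 312). Testing λ = 8:
  p(8) = 512 - 1408 + 1208 - 312 = 0  ✓
  Dividing out (λ - 8): p(λ) = (λ - 8)(λ² - 14λ + 39).
Step 3 — remaining eigenvalues from the quadratic λ² - 14λ + 39 = 0:
  Δ = 14² - 4·39 = 196 - 156 = 40,  λ = (14 ± √40)/2 = (14 ± 6.3246)/2 ≈ 10.1623 or 3.8377.
  Sorted: λ_1 = 10.1623,  λ_2 = 8,  λ_3 = 3.8377  (check: sum = 22 = tr ✓).

Step 4 — unit eigenvector for λ_1 ≈ 10.1623: v spans the null space of (Sigma - λ_1 I), whose rows are
  r_1 = (-2.1623, 2, 2),  r_2 = (2, -4.1623, -1),  r_3 = (2, -1, -2.1623).
  v is orthogonal to every row, so take v ∝ r_1 × r_2 = ((2)·(-1) - (2)·(-4.1623), (2)·(2) - (-2.1623)·(-1), (-2.1623)·(-4.1623) - (2)·(2)) ≈ (6.3246, 1.8377, 5).
  Let u = (6.3246, 1.8377, 5).
  ||u|| = √((6.3246)² + (1.8377)² + (5)²) = √(68.3772) ≈ 8.2691,  v_1 = u/||u|| ≈ (0.7648, 0.2222, 0.6047) (||v_1|| = 1).

λ_1 = 10.1623,  λ_2 = 8,  λ_3 = 3.8377;  v_1 ≈ (0.7648, 0.2222, 0.6047)


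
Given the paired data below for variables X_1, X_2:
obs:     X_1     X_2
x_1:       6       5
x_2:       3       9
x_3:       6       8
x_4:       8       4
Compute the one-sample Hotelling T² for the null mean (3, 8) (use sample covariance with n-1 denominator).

Step 1 — sample mean vector:
  mean(X_1) = (6 + 3 + 6 + 8) / 4 = 23/4 = 5.75
  mean(X_2) = (5 + 9 + 8 + 4) / 4 = 26/4 = 6.5
  x̄ = (5.75, 6.5),  deviation x̄ - mu_0 = (5.75, 6.5) - (3, 8) = (2.75, -1.5).

Step 2 — sample covariance matrix, S[i,j] = (1/(n-1)) · Σ_k (x_{k,i} - mean_i) · (x_{k,j} - mean_j), divisor n-1 = 3:
  S[X_1,X_1] = ((0.25)·(0.25) + (-2.75)·(-2.75) + (0.25)·(0.25) + (2.25)·(2.25)) / 3 = 12.75/3 = 4.25
  S[X_1,X_2] = ((0.25)·(-1.5) + (-2.75)·(2.5) + (0.25)·(1.5) + (2.25)·(-2.5)) / 3 = -12.5/3 = -4.1667
  S[X_2,X_2] = ((-1.5)·(-1.5) + (2.5)·(2.5) + (1.5)·(1.5) + (-2.5)·(-2.5)) / 3 = 17/3 = 5.6667
  S = [[4.25, -4.1667],
 [-4.1667, 5.6667]].

Step 3 — invert S. det(S) = 4.25·5.6667 - (-4.1667)² = 6.7222.
  S^{-1} = (1/det) · [[d, -b], [-b, a]] = [[0.843, 0.6198],
 [0.6198, 0.6322]].

Step 4 — quadratic form (x̄ - mu_0)^T · S^{-1} · (x̄ - mu_0):
  S^{-1} · (x̄ - mu_0) = (1.3884, 0.7562),
  (x̄ - mu_0)^T · [...] = (2.75)·(1.3884) + (-1.5)·(0.7562) = 2.6839.

Step 5 — scale by n: T² = 4 · 2.6839 = 10.7355.

T² ≈ 10.7355


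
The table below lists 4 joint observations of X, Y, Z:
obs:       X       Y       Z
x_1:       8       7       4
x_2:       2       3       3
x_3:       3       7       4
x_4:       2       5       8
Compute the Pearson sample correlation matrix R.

Step 1 — column means:
  mean(X) = (8 + 2 + 3 + 2) / 4 = 15/4 = 3.75
  mean(Y) = (7 + 3 + 7 + 5) / 4 = 22/4 = 5.5
  mean(Z) = (4 + 3 + 4 + 8) / 4 = 19/4 = 4.75

Step 2 — sample variances and covariances s[i,j] = (1/(n-1)) · Σ_k (x_{k,i} - mean_i) · (x_{k,j} - mean_j), with n-1 = 3:
  s[X,X] = ((4.25)·(4.25) + (-1.75)·(-1.75) + (-0.75)·(-0.75) + (-1.75)·(-1.75)) / 3 = 24.75/3 = 8.25
  s[X,Y] = ((4.25)·(1.5) + (-1.75)·(-2.5) + (-0.75)·(1.5) + (-1.75)·(-0.5)) / 3 = 10.5/3 = 3.5
  s[X,Z] = ((4.25)·(-0.75) + (-1.75)·(-1.75) + (-0.75)·(-0.75) + (-1.75)·(3.25)) / 3 = -5.25/3 = -1.75
  s[Y,Y] = ((1.5)·(1.5) + (-2.5)·(-2.5) + (1.5)·(1.5) + (-0.5)·(-0.5)) / 3 = 11/3 = 3.6667
  s[Y,Z] = ((1.5)·(-0.75) + (-2.5)·(-1.75) + (1.5)·(-0.75) + (-0.5)·(3.25)) / 3 = 0.5/3 = 0.1667
  s[Z,Z] = ((-0.75)·(-0.75) + (-1.75)·(-1.75) + (-0.75)·(-0.75) + (3.25)·(3.25)) / 3 = 14.75/3 = 4.9167
  Sample standard deviations s_i = √(s[i,i]):
  s(X) = √(8.25) = 2.8723
  s(Y) = √(3.6667) = 1.9149
  s(Z) = √(4.9167) = 2.2174

Step 3 — r_{ij} = s_{ij} / (s_i · s_j):
  r[X,X] = 1 (diagonal).
  r[X,Y] = 3.5 / (2.8723 · 1.9149) = 3.5 / 5.5 = 0.6364
  r[X,Z] = -1.75 / (2.8723 · 2.2174) = -1.75 / 6.3689 = -0.2748
  r[Y,Y] = 1 (diagonal).
  r[Y,Z] = 0.1667 / (1.9149 · 2.2174) = 0.1667 / 4.2459 = 0.0393
  r[Z,Z] = 1 (diagonal).

R is symmetric with unit diagonal. Assembling:

R = [[1, 0.6364, -0.2748],
 [0.6364, 1, 0.0393],
 [-0.2748, 0.0393, 1]]


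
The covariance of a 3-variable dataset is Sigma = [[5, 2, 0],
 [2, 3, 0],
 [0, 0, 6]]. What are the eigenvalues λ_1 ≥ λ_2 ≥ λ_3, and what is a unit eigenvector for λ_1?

Step 1 — characteristic polynomial p(λ) = det(λI - Sigma) = λ³ - tr·λ² + c_1·λ - det, where tr = trace, c_1 = sum of the principal 2×2 minors, det = det(Sigma):
  tr = 5 + 3 + 6 = 14,
  c_1 = (5·3 - (2)²) + (5·6 - (0)²) + (3·6 - (0)²) = 11 + 30 + 18 = 59,
  det = 5·(3·6 - (0)²) - (2)·((2)·6 - (0)·(0)) + (0)·((2)·(0) - 3·(0)) = 5·(18) - (2)·(12) + (0)·(0) = 66.
  So p(λ) = λ³ - 14λ² + 59λ - 66.
Step 2 — look for an integer root (rational root theorem: any rational root is an integer divisor of 66). Testing λ = 6:
  p(6) = 216 - 504 + 354 - 66 = 0  ✓
  Dividing out (λ - 6): p(λ) = (λ - 6)(λ² - 8λ + 11).
Step 3 — remaining eigenvalues from the quadratic λ² - 8λ + 11 = 0:
  Δ = 8² - 4·11 = 64 - 44 = 20,  λ = (8 ± √20)/2 = (8 ± 4.4721)/2 ≈ 6.2361 or 1.7639.
  Sorted: λ_1 = 6.2361,  λ_2 = 6,  λ_3 = 1.7639  (check: sum = 14 = tr ✓).

Step 4 — unit eigenvector for λ_1 ≈ 6.2361: v spans the null space of (Sigma - λ_1 I), whose rows are
  r_1 = (-1.2361, 2, 0),  r_2 = (2, -3.2361, 0),  r_3 = (0, 0, -0.2361).
  v is orthogonal to every row, so take v ∝ r_1 × r_3 = ((2)·(-0.2361) - (0)·(0), (0)·(0) - (-1.2361)·(-0.2361), (-1.2361)·(0) - (2)·(0)) ≈ (-0.4721, -0.2918, 0).
  Rescale (multiply by -1 so the first nonzero entry is positive): u = (0.4721, 0.2918, 0).
  ||u|| = √((0.4721)² + (0.2918)² + (0)²) = √(0.3081) ≈ 0.555,  v_1 = u/||u|| ≈ (0.8507, 0.5257, 0) (||v_1|| = 1).

λ_1 = 6.2361,  λ_2 = 6,  λ_3 = 1.7639;  v_1 ≈ (0.8507, 0.5257, 0)


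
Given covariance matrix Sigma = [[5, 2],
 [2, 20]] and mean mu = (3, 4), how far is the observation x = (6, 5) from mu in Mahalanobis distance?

Step 1 — centre the observation: (x - mu) = (3, 1).

Step 2 — invert Sigma. det(Sigma) = 5·20 - (2)² = 96.
  Sigma^{-1} = (1/det) · [[d, -b], [-b, a]] = [[0.2083, -0.0208],
 [-0.0208, 0.0521]].

Step 3 — form the quadratic (x - mu)^T · Sigma^{-1} · (x - mu):
  Sigma^{-1} · (x - mu) = (0.6042, -0.0104).
  (x - mu)^T · [Sigma^{-1} · (x - mu)] = (3)·(0.6042) + (1)·(-0.0104) = 1.8021.

Step 4 — take square root: d = √(1.8021) ≈ 1.3424.

d(x, mu) = √(1.8021) ≈ 1.3424


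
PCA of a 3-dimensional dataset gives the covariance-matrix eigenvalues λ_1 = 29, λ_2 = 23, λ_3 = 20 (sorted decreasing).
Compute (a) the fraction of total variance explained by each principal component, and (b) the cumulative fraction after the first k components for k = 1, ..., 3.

Step 1 — total variance = trace(Sigma) = Σ λ_i = 29 + 23 + 20 = 72.

Step 2 — fraction explained by component i = λ_i / Σ λ:
  PC1: 29/72 = 0.4028
  PC2: 23/72 = 0.3194
  PC3: 20/72 = 0.2778

Step 3 — cumulative fraction after k components = (λ_1 + ... + λ_k) / Σ λ:
  k = 1: 29/72 = 0.4028
  k = 2: (29 + 23)/72 = 52/72 = 0.7222
  k = 3: (29 + 23 + 20)/72 = 72/72 = 1

Summary (fraction, with percent):

explained: PC1 0.4028 (40.28%), PC2 0.3194 (31.94%), PC3 0.2778 (27.78%);  cumulative: 0.4028, 0.7222, 1


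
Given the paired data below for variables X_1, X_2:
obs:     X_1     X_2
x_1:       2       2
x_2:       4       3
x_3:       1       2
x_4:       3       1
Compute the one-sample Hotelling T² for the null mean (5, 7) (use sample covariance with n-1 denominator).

Step 1 — sample mean vector:
  mean(X_1) = (2 + 4 + 1 + 3) / 4 = 10/4 = 2.5
  mean(X_2) = (2 + 3 + 2 + 1) / 4 = 8/4 = 2
  x̄ = (2.5, 2),  deviation x̄ - mu_0 = (2.5, 2) - (5, 7) = (-2.5, -5).

Step 2 — sample covariance matrix, S[i,j] = (1/(n-1)) · Σ_k (x_{k,i} - mean_i) · (x_{k,j} - mean_j), divisor n-1 = 3:
  S[X_1,X_1] = ((-0.5)·(-0.5) + (1.5)·(1.5) + (-1.5)·(-1.5) + (0.5)·(0.5)) / 3 = 5/3 = 1.6667
  S[X_1,X_2] = ((-0.5)·(0) + (1.5)·(1) + (-1.5)·(0) + (0.5)·(-1)) / 3 = 1/3 = 0.3333
  S[X_2,X_2] = ((0)·(0) + (1)·(1) + (0)·(0) + (-1)·(-1)) / 3 = 2/3 = 0.6667
  S = [[1.6667, 0.3333],
 [0.3333, 0.6667]].

Step 3 — invert S. det(S) = 1.6667·0.6667 - (0.3333)² = 1.
  S^{-1} = (1/det) · [[d, -b], [-b, a]] = [[0.6667, -0.3333],
 [-0.3333, 1.6667]].

Step 4 — quadratic form (x̄ - mu_0)^T · S^{-1} · (x̄ - mu_0):
  S^{-1} · (x̄ - mu_0) = (0, -7.5),
  (x̄ - mu_0)^T · [...] = (-2.5)·(0) + (-5)·(-7.5) = 37.5.

Step 5 — scale by n: T² = 4 · 37.5 = 150.

T² ≈ 150


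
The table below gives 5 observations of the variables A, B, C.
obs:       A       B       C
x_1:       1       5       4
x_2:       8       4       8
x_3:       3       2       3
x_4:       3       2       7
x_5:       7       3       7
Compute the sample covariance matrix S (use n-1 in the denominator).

Step 1 — column means:
  mean(A) = (1 + 8 + 3 + 3 + 7) / 5 = 22/5 = 4.4
  mean(B) = (5 + 4 + 2 + 2 + 3) / 5 = 16/5 = 3.2
  mean(C) = (4 + 8 + 3 + 7 + 7) / 5 = 29/5 = 5.8

Step 2 — sample covariance S[i,j] = (1/(n-1)) · Σ_k (x_{k,i} - mean_i) · (x_{k,j} - mean_j), with n-1 = 4.
  S[A,A] = ((-3.4)·(-3.4) + (3.6)·(3.6) + (-1.4)·(-1.4) + (-1.4)·(-1.4) + (2.6)·(2.6)) / 4 = 35.2/4 = 8.8
  S[A,B] = ((-3.4)·(1.8) + (3.6)·(0.8) + (-1.4)·(-1.2) + (-1.4)·(-1.2) + (2.6)·(-0.2)) / 4 = -0.4/4 = -0.1
  S[A,C] = ((-3.4)·(-1.8) + (3.6)·(2.2) + (-1.4)·(-2.8) + (-1.4)·(1.2) + (2.6)·(1.2)) / 4 = 19.4/4 = 4.85
  S[B,B] = ((1.8)·(1.8) + (0.8)·(0.8) + (-1.2)·(-1.2) + (-1.2)·(-1.2) + (-0.2)·(-0.2)) / 4 = 6.8/4 = 1.7
  S[B,C] = ((1.8)·(-1.8) + (0.8)·(2.2) + (-1.2)·(-2.8) + (-1.2)·(1.2) + (-0.2)·(1.2)) / 4 = 0.2/4 = 0.05
  S[C,C] = ((-1.8)·(-1.8) + (2.2)·(2.2) + (-2.8)·(-2.8) + (1.2)·(1.2) + (1.2)·(1.2)) / 4 = 18.8/4 = 4.7

S is symmetric (S[j,i] = S[i,j]). Assembling:

S = [[8.8, -0.1, 4.85],
 [-0.1, 1.7, 0.05],
 [4.85, 0.05, 4.7]]


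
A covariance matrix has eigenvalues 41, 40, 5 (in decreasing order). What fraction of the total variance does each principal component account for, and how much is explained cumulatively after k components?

Step 1 — total variance = trace(Sigma) = Σ λ_i = 41 + 40 + 5 = 86.

Step 2 — fraction explained by component i = λ_i / Σ λ:
  PC1: 41/86 = 0.4767
  PC2: 40/86 = 0.4651
  PC3: 5/86 = 0.0581

Step 3 — cumulative fraction after k components = (λ_1 + ... + λ_k) / Σ λ:
  k = 1: 41/86 = 0.4767
  k = 2: (41 + 40)/86 = 81/86 = 0.9419
  k = 3: (41 + 40 + 5)/86 = 86/86 = 1

Summary (fraction, with percent):

explained: PC1 0.4767 (47.67%), PC2 0.4651 (46.51%), PC3 0.0581 (5.81%);  cumulative: 0.4767, 0.9419, 1


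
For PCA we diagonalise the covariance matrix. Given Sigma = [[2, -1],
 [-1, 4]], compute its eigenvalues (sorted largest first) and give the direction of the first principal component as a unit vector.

Step 1 — characteristic polynomial of 2×2 Sigma:
  det(Sigma - λI) = λ² - trace · λ + det = 0.
  trace = 2 + 4 = 6, det = 2·4 - (-1)² = 7.
Step 2 — discriminant:
  Δ = trace² - 4·det = 36 - 28 = 8.
Step 3 — eigenvalues:
  λ = (trace ± √Δ)/2 = (6 ± 2.8284)/2,
  λ_1 = 4.4142,  λ_2 = 1.5858.

Step 4 — unit eigenvector for λ_1: solve (Sigma - λ_1 I)v = 0. First row:
  (2 - 4.4142)·v_x + (-1)·v_y = 0, i.e. (-2.4142)·v_x + (-1)·v_y = 0,
  so v ∝ (b, λ_1 - a) = (-1, 2.4142); multiply by -1 so the first entry is positive: u = (1, -2.4142).
  ||u|| = √((1)² + (-2.4142)²) = √(6.8284) ≈ 2.6131,
  v_1 = u/||u|| ≈ (0.3827, -0.9239) (||v_1|| = 1).

λ_1 = 4.4142,  λ_2 = 1.5858;  v_1 ≈ (0.3827, -0.9239)


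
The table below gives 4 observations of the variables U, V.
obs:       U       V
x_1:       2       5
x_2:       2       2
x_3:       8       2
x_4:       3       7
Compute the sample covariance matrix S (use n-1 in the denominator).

Step 1 — column means:
  mean(U) = (2 + 2 + 8 + 3) / 4 = 15/4 = 3.75
  mean(V) = (5 + 2 + 2 + 7) / 4 = 16/4 = 4

Step 2 — sample covariance S[i,j] = (1/(n-1)) · Σ_k (x_{k,i} - mean_i) · (x_{k,j} - mean_j), with n-1 = 3.
  S[U,U] = ((-1.75)·(-1.75) + (-1.75)·(-1.75) + (4.25)·(4.25) + (-0.75)·(-0.75)) / 3 = 24.75/3 = 8.25
  S[U,V] = ((-1.75)·(1) + (-1.75)·(-2) + (4.25)·(-2) + (-0.75)·(3)) / 3 = -9/3 = -3
  S[V,V] = ((1)·(1) + (-2)·(-2) + (-2)·(-2) + (3)·(3)) / 3 = 18/3 = 6

S is symmetric (S[j,i] = S[i,j]). Assembling:

S = [[8.25, -3],
 [-3, 6]]


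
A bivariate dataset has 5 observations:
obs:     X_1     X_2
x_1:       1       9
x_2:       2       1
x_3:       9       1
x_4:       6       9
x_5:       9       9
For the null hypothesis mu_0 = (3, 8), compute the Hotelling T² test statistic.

Step 1 — sample mean vector:
  mean(X_1) = (1 + 2 + 9 + 6 + 9) / 5 = 27/5 = 5.4
  mean(X_2) = (9 + 1 + 1 + 9 + 9) / 5 = 29/5 = 5.8
  x̄ = (5.4, 5.8),  deviation x̄ - mu_0 = (5.4, 5.8) - (3, 8) = (2.4, -2.2).

Step 2 — sample covariance matrix, S[i,j] = (1/(n-1)) · Σ_k (x_{k,i} - mean_i) · (x_{k,j} - mean_j), divisor n-1 = 4:
  S[X_1,X_1] = ((-4.4)·(-4.4) + (-3.4)·(-3.4) + (3.6)·(3.6) + (0.6)·(0.6) + (3.6)·(3.6)) / 4 = 57.2/4 = 14.3
  S[X_1,X_2] = ((-4.4)·(3.2) + (-3.4)·(-4.8) + (3.6)·(-4.8) + (0.6)·(3.2) + (3.6)·(3.2)) / 4 = -1.6/4 = -0.4
  S[X_2,X_2] = ((3.2)·(3.2) + (-4.8)·(-4.8) + (-4.8)·(-4.8) + (3.2)·(3.2) + (3.2)·(3.2)) / 4 = 76.8/4 = 19.2
  S = [[14.3, -0.4],
 [-0.4, 19.2]].

Step 3 — invert S. det(S) = 14.3·19.2 - (-0.4)² = 274.4.
  S^{-1} = (1/det) · [[d, -b], [-b, a]] = [[0.07, 0.0015],
 [0.0015, 0.0521]].

Step 4 — quadratic form (x̄ - mu_0)^T · S^{-1} · (x̄ - mu_0):
  S^{-1} · (x̄ - mu_0) = (0.1647, -0.1112),
  (x̄ - mu_0)^T · [...] = (2.4)·(0.1647) + (-2.2)·(-0.1112) = 0.6399.

Step 5 — scale by n: T² = 5 · 0.6399 = 3.1993.

T² ≈ 3.1993


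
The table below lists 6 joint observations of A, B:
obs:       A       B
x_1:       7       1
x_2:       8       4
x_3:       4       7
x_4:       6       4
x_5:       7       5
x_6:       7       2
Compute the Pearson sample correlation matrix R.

Step 1 — column means:
  mean(A) = (7 + 8 + 4 + 6 + 7 + 7) / 6 = 39/6 = 6.5
  mean(B) = (1 + 4 + 7 + 4 + 5 + 2) / 6 = 23/6 = 3.8333

Step 2 — sample variances and covariances s[i,j] = (1/(n-1)) · Σ_k (x_{k,i} - mean_i) · (x_{k,j} - mean_j), with n-1 = 5:
  s[A,A] = ((0.5)·(0.5) + (1.5)·(1.5) + (-2.5)·(-2.5) + (-0.5)·(-0.5) + (0.5)·(0.5) + (0.5)·(0.5)) / 5 = 9.5/5 = 1.9
  s[A,B] = ((0.5)·(-2.8333) + (1.5)·(0.1667) + (-2.5)·(3.1667) + (-0.5)·(0.1667) + (0.5)·(1.1667) + (0.5)·(-1.8333)) / 5 = -9.5/5 = -1.9
  s[B,B] = ((-2.8333)·(-2.8333) + (0.1667)·(0.1667) + (3.1667)·(3.1667) + (0.1667)·(0.1667) + (1.1667)·(1.1667) + (-1.8333)·(-1.8333)) / 5 = 22.8333/5 = 4.5667
  Sample standard deviations s_i = √(s[i,i]):
  s(A) = √(1.9) = 1.3784
  s(B) = √(4.5667) = 2.137

Step 3 — r_{ij} = s_{ij} / (s_i · s_j):
  r[A,A] = 1 (diagonal).
  r[A,B] = -1.9 / (1.3784 · 2.137) = -1.9 / 2.9456 = -0.645
  r[B,B] = 1 (diagonal).

R is symmetric with unit diagonal. Assembling:

R = [[1, -0.645],
 [-0.645, 1]]


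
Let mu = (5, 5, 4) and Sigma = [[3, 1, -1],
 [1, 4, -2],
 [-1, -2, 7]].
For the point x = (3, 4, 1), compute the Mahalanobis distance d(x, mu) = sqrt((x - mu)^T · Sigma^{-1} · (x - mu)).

Step 1 — centre the observation: (x - mu) = (-2, -1, -3).

Step 2 — invert Sigma (cofactor / det for 3×3, or solve directly):
  Sigma^{-1} = [[0.3692, -0.0769, 0.0308],
 [-0.0769, 0.3077, 0.0769],
 [0.0308, 0.0769, 0.1692]].

Step 3 — form the quadratic (x - mu)^T · Sigma^{-1} · (x - mu):
  Sigma^{-1} · (x - mu) = (-0.7538, -0.3846, -0.6462).
  (x - mu)^T · [Sigma^{-1} · (x - mu)] = (-2)·(-0.7538) + (-1)·(-0.3846) + (-3)·(-0.6462) = 3.8308.

Step 4 — take square root: d = √(3.8308) ≈ 1.9572.

d(x, mu) = √(3.8308) ≈ 1.9572


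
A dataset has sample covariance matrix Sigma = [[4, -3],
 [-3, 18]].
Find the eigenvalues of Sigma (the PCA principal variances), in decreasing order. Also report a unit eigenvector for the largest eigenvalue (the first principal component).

Step 1 — characteristic polynomial of 2×2 Sigma:
  det(Sigma - λI) = λ² - trace · λ + det = 0.
  trace = 4 + 18 = 22, det = 4·18 - (-3)² = 63.
Step 2 — discriminant:
  Δ = trace² - 4·det = 484 - 252 = 232.
Step 3 — eigenvalues:
  λ = (trace ± √Δ)/2 = (22 ± 15.2315)/2,
  λ_1 = 18.6158,  λ_2 = 3.3842.

Step 4 — unit eigenvector for λ_1: solve (Sigma - λ_1 I)v = 0. First row:
  (4 - 18.6158)·v_x + (-3)·v_y = 0, i.e. (-14.6158)·v_x + (-3)·v_y = 0,
  so v ∝ (b, λ_1 - a) = (-3, 14.6158); multiply by -1 so the first entry is positive: u = (3, -14.6158).
  ||u|| = √((3)² + (-14.6158)²) = √(222.6208) ≈ 14.9205,
  v_1 = u/||u|| ≈ (0.2011, -0.9796) (||v_1|| = 1).

λ_1 = 18.6158,  λ_2 = 3.3842;  v_1 ≈ (0.2011, -0.9796)


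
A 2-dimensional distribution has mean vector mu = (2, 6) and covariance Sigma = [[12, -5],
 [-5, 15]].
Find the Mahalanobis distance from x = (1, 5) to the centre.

Step 1 — centre the observation: (x - mu) = (-1, -1).

Step 2 — invert Sigma. det(Sigma) = 12·15 - (-5)² = 155.
  Sigma^{-1} = (1/det) · [[d, -b], [-b, a]] = [[0.0968, 0.0323],
 [0.0323, 0.0774]].

Step 3 — form the quadratic (x - mu)^T · Sigma^{-1} · (x - mu):
  Sigma^{-1} · (x - mu) = (-0.129, -0.1097).
  (x - mu)^T · [Sigma^{-1} · (x - mu)] = (-1)·(-0.129) + (-1)·(-0.1097) = 0.2387.

Step 4 — take square root: d = √(0.2387) ≈ 0.4886.

d(x, mu) = √(0.2387) ≈ 0.4886


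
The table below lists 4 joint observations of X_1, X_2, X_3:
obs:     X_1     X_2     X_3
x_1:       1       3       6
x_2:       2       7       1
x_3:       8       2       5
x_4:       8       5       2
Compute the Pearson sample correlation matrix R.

Step 1 — column means:
  mean(X_1) = (1 + 2 + 8 + 8) / 4 = 19/4 = 4.75
  mean(X_2) = (3 + 7 + 2 + 5) / 4 = 17/4 = 4.25
  mean(X_3) = (6 + 1 + 5 + 2) / 4 = 14/4 = 3.5

Step 2 — sample variances and covariances s[i,j] = (1/(n-1)) · Σ_k (x_{k,i} - mean_i) · (x_{k,j} - mean_j), with n-1 = 3:
  s[X_1,X_1] = ((-3.75)·(-3.75) + (-2.75)·(-2.75) + (3.25)·(3.25) + (3.25)·(3.25)) / 3 = 42.75/3 = 14.25
  s[X_1,X_2] = ((-3.75)·(-1.25) + (-2.75)·(2.75) + (3.25)·(-2.25) + (3.25)·(0.75)) / 3 = -7.75/3 = -2.5833
  s[X_1,X_3] = ((-3.75)·(2.5) + (-2.75)·(-2.5) + (3.25)·(1.5) + (3.25)·(-1.5)) / 3 = -2.5/3 = -0.8333
  s[X_2,X_2] = ((-1.25)·(-1.25) + (2.75)·(2.75) + (-2.25)·(-2.25) + (0.75)·(0.75)) / 3 = 14.75/3 = 4.9167
  s[X_2,X_3] = ((-1.25)·(2.5) + (2.75)·(-2.5) + (-2.25)·(1.5) + (0.75)·(-1.5)) / 3 = -14.5/3 = -4.8333
  s[X_3,X_3] = ((2.5)·(2.5) + (-2.5)·(-2.5) + (1.5)·(1.5) + (-1.5)·(-1.5)) / 3 = 17/3 = 5.6667
  Sample standard deviations s_i = √(s[i,i]):
  s(X_1) = √(14.25) = 3.7749
  s(X_2) = √(4.9167) = 2.2174
  s(X_3) = √(5.6667) = 2.3805

Step 3 — r_{ij} = s_{ij} / (s_i · s_j):
  r[X_1,X_1] = 1 (diagonal).
  r[X_1,X_2] = -2.5833 / (3.7749 · 2.2174) = -2.5833 / 8.3703 = -0.3086
  r[X_1,X_3] = -0.8333 / (3.7749 · 2.3805) = -0.8333 / 8.9861 = -0.0927
  r[X_2,X_2] = 1 (diagonal).
  r[X_2,X_3] = -4.8333 / (2.2174 · 2.3805) = -4.8333 / 5.2784 = -0.9157
  r[X_3,X_3] = 1 (diagonal).

R is symmetric with unit diagonal. Assembling:

R = [[1, -0.3086, -0.0927],
 [-0.3086, 1, -0.9157],
 [-0.0927, -0.9157, 1]]
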